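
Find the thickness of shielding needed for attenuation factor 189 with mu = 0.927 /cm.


x = ln(factor) / mu
x = ln(189) / 0.927
x = 5.6545 cm

5.6545


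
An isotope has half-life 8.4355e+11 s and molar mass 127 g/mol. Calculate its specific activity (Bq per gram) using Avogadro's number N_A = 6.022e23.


lambda = ln(2) / t_half = ln(2) / 8.4355e+11 = 8.217025e-13 /s
SA = lambda * N_A / M
SA = 8.217025e-13 * 6.022e23 / 127
SA = 3.8963e+09 Bq/g

3.8963e+09


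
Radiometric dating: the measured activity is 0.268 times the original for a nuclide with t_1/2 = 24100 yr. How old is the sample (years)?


lambda = ln(2) / t_half = ln(2) / 24100 = 2.876129e-05 /yr
t = -ln(A/A0) / lambda
t = -ln(0.268) / 2.876129e-05
t = 45783 yr

45783


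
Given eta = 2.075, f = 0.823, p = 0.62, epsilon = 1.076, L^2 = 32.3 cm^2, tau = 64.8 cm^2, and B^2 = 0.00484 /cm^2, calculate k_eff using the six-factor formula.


k_inf = eta*f*p*eps = 2.075*0.823*0.62*1.076 = 1.139258
P_TNL = 1/(1 + L^2*B^2) = 1/(1 + 32.3*0.00484) = 0.8648035
P_FNL = exp(-B^2*tau) = exp(-0.00484*64.8) = 0.7307879
k_eff = k_inf * P_TNL * P_FNL = 1.139258 * 0.8648035 * 0.7307879
k_eff = 0.72000

0.72000


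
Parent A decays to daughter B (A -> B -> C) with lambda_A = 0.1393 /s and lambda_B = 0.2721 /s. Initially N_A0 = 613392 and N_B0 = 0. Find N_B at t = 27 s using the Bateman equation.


N_B(t) = lambda_A * N_A0 / (lambda_B - lambda_A) * [exp(-lambda_A*t) - exp(-lambda_B*t)]
exp(-0.1393*27) = 0.02325814; exp(-0.2721*27) = 6.447164e-04
N_B = 0.1393 * 613392 / (0.2721 - 0.1393) * (0.02325814 - 6.447164e-04)
N_B = 14550

14550


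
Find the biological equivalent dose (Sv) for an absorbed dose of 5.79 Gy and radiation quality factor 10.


H = D * Q
H = 5.79 * 10
H = 57.900 Sv

57.900


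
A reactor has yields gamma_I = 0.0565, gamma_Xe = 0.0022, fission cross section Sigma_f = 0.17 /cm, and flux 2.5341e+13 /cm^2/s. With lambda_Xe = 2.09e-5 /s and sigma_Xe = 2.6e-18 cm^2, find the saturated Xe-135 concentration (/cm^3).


Xe_eq = (gamma_I + gamma_Xe) * Sigma_f * phi / (lambda_Xe + sigma_Xe * phi)
Numerator = (0.0565 + 0.0022) * 0.17 * 2.5341e+13 = 2.528778e+11
Denominator = 2.09e-5 + 2.6e-18 * 2.5341e+13 = 8.678660e-05
Xe_eq = 2.528778e+11 / 8.678660e-05 = 2.9138e+15 /cm^3

2.9138e+15


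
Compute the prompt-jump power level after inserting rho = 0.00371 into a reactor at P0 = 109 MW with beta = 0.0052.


P1/P0 = beta / (beta - rho)
P1/P0 = 0.0052 / (0.0052 - 0.00371) = 3.489933
P1 = 109 * 3.489933 = 380.40 MW

380.40


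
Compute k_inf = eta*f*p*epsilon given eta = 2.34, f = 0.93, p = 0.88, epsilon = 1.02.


k_inf = eta * f * p * epsilon
k_inf = 2.34 * 0.93 * 0.88 * 1.02
k_inf = 1.9534

1.9534


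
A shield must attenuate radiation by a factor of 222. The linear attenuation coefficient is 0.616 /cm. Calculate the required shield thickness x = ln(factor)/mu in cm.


x = ln(factor) / mu
x = ln(222) / 0.616
x = 8.7706 cm

8.7706


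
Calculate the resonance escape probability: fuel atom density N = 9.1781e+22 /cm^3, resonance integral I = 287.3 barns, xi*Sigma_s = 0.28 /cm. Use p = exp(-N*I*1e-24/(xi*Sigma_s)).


p = exp(-N * I * 1e-24 / (xi*Sigma_s))
p = exp(-9.1781e+22 * 287.3 * 1e-24 / 0.28)
p = 1.2613e-41

1.2613e-41


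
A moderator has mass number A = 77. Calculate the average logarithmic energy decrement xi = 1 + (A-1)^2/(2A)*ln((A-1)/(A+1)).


xi = 1 + (A-1)^2/(2A) * ln((A-1)/(A+1))
xi = 1 + (77-1)^2/(2*77) * ln((77-1)/(77 +1))
xi = 0.025751

0.025751


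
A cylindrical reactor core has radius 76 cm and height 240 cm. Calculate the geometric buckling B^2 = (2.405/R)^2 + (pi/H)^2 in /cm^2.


B^2 = (2.405/R)^2 + (pi/H)^2
B^2 = (2.405/76)^2 + (pi/240)^2
B^2 = 0.0011727 /cm^2

0.0011727


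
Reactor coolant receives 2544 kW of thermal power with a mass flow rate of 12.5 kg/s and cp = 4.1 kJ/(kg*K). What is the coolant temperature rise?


dT = Q / (m_dot * cp)
dT = 2544 / (12.5 * 4.1)
dT = 49.639 C

49.639


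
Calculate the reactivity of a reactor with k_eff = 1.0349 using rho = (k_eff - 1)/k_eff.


rho = (k_eff - 1) / k_eff
rho = (1.0349 - 1) / 1.0349
rho = 0.033723

0.033723


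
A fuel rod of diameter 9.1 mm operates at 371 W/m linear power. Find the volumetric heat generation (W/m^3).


r = D / 2 / 1000 = 9.1 / 2 / 1000 = 0.00455 m
q''' = q' / (pi * r^2)
q''' = 371 / (pi * 0.00455^2)
q''' = 5.7043e+06 W/m^3

5.7043e+06


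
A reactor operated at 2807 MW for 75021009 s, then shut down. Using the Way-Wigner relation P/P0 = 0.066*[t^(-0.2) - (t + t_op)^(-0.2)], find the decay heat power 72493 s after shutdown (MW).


P/P0 = 0.066 * [t^(-0.2) - (t + t_op)^(-0.2)]
P/P0 = 0.066 * [72493^(-0.2) - (72493 + 75021009)^(-0.2)]
P/P0 = 0.066 * [0.1066451 - 0.02659987] = 0.005282985
P = 2807 * 0.005282985 = 14.829 MW

14.829


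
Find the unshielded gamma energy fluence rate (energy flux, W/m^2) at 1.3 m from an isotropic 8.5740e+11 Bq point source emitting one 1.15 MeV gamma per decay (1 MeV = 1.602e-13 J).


psi = A * E * 1.602e-13 / (4*pi*r^2)
psi = 8.5740e+11 * 1.15 * 1.602e-13 / (4*pi*1.3^2)
psi = 0.0074378 W/m^2

0.0074378


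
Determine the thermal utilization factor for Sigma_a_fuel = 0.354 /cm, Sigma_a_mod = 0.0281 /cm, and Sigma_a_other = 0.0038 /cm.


f = Sigma_a_fuel / (Sigma_a_fuel + Sigma_a_mod + Sigma_a_other)
f = 0.354 / (0.354 + 0.0281 + 0.0038)
f = 0.91734

0.91734


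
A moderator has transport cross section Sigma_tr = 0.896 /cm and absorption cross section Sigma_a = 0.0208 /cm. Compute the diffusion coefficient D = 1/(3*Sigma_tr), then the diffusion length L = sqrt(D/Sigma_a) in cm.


D = 1 / (3 * Sigma_tr) = 1 / (3 * 0.896) = 0.3720238 cm
L = sqrt(D / Sigma_a)
L = sqrt(0.3720238 / 0.0208)
L = 4.2292 cm

4.2292


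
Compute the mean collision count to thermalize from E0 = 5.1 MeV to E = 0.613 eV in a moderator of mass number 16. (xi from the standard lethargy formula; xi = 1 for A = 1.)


xi = 1 + (A-1)^2/(2A)*ln((A-1)/(A+1)) = 0.1199467 (for A = 16)
n = ln(E0/E) / xi
n = ln(5.1e6 / 0.613) / 0.1199467
n = ln(8.319739e+06) / 0.1199467 = 132.84

132.84


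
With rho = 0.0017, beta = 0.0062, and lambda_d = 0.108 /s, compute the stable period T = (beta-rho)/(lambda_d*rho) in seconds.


T = (beta - rho) / (lambda_d * rho)
T = (0.0062 - 0.0017) / (0.108 * 0.0017)
T = 24.510 s

24.510


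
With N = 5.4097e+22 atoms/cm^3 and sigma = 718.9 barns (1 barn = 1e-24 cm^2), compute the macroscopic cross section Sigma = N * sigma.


Sigma = N * sigma_barns * 1e-24
Sigma = 5.4097e+22 * 718.9 * 1e-24
Sigma = 38.890 /cm

38.890


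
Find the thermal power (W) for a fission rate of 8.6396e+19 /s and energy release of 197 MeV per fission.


P = fission_rate * E_MeV * 1.602e-13
P = 8.6396e+19 * 197 * 1.602e-13
P = 2.7266e+09 W

2.7266e+09


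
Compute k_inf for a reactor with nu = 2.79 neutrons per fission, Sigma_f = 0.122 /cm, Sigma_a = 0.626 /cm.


k_inf = nu * Sigma_f / Sigma_a
k_inf = 2.79 * 0.122 / 0.626
k_inf = 0.54374

0.54374


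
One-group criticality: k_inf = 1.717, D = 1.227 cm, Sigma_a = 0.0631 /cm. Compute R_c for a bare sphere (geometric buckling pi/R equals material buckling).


L^2 = D / Sigma_a = 1.227 / 0.0631 = 19.44532 cm^2
B_m^2 = (k_inf - 1) / L^2 = (1.717 - 1) / 19.44532 = 0.03687263 /cm^2
For a bare sphere: B_g = pi/R, so R_c = pi / sqrt(B_m^2)
R_c = pi / sqrt(0.03687263) = 16.361 cm

16.361


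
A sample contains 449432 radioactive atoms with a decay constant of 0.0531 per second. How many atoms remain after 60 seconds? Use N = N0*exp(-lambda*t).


N = N0 * exp(-lambda * t)
N = 449432 * exp(-0.0531 * 60)
N = 18578

18578


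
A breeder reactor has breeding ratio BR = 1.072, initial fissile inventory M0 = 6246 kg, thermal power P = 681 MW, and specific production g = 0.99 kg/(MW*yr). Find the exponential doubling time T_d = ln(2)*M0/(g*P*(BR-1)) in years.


Breeding gain G = BR - 1 = 1.072 - 1 = 0.072
Fissile production rate = g * P * G = 0.99 * 681 * 0.072 = 48.54168 kg/yr
T_d = ln(2) * M0 / (g * P * G)
T_d = ln(2) * 6246 / 48.54168 = 89.189 yr

89.189


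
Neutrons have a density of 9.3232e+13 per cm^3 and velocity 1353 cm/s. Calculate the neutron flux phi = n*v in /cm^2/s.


phi = n * v
phi = 9.3232e+13 * 1353
phi = 1.2614e+17 /cm^2/s

1.2614e+17


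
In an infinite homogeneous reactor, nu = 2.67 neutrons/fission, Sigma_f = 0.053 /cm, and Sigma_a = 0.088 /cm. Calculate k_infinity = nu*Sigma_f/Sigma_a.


k_inf = nu * Sigma_f / Sigma_a
k_inf = 2.67 * 0.053 / 0.088
k_inf = 1.6081

1.6081


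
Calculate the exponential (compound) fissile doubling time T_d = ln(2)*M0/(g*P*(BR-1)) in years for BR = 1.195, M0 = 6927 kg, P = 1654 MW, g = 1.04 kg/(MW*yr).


Breeding gain G = BR - 1 = 1.195 - 1 = 0.195
Fissile production rate = g * P * G = 1.04 * 1654 * 0.195 = 335.4312 kg/yr
T_d = ln(2) * M0 / (g * P * G)
T_d = ln(2) * 6927 / 335.4312 = 14.314 yr

14.314


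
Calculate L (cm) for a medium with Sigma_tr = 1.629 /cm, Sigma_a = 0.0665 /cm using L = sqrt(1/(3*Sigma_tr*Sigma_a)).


D = 1 / (3 * Sigma_tr) = 1 / (3 * 1.629) = 0.2046245 cm
L = sqrt(D / Sigma_a)
L = sqrt(0.2046245 / 0.0665)
L = 1.7542 cm

1.7542


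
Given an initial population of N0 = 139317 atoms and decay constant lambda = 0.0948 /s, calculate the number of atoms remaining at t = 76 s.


N = N0 * exp(-lambda * t)
N = 139317 * exp(-0.0948 * 76)
N = 103.51

103.51


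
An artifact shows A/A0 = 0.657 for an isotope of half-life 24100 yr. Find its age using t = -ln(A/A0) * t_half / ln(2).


lambda = ln(2) / t_half = ln(2) / 24100 = 2.876129e-05 /yr
t = -ln(A/A0) / lambda
t = -ln(0.657) / 2.876129e-05
t = 14605 yr

14605


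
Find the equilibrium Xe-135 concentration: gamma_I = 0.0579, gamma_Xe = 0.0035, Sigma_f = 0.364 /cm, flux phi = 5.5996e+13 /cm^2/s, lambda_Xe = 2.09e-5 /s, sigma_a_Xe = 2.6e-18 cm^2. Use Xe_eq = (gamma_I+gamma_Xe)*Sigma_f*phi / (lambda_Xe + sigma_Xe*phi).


Xe_eq = (gamma_I + gamma_Xe) * Sigma_f * phi / (lambda_Xe + sigma_Xe * phi)
Numerator = (0.0579 + 0.0035) * 0.364 * 5.5996e+13 = 1.251488e+12
Denominator = 2.09e-5 + 2.6e-18 * 5.5996e+13 = 1.664896e-04
Xe_eq = 1.251488e+12 / 1.664896e-04 = 7.5169e+15 /cm^3

7.5169e+15


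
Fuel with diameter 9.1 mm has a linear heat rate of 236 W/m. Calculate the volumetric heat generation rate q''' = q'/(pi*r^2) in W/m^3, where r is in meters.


r = D / 2 / 1000 = 9.1 / 2 / 1000 = 0.00455 m
q''' = q' / (pi * r^2)
q''' = 236 / (pi * 0.00455^2)
q''' = 3.6286e+06 W/m^3

3.6286e+06


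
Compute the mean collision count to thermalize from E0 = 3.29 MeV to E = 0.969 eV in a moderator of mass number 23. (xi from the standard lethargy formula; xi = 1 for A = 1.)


xi = 1 + (A-1)^2/(2A)*ln((A-1)/(A+1)) = 0.08448899 (for A = 23)
n = ln(E0/E) / xi
n = ln(3.29e6 / 0.969) / 0.08448899
n = ln(3.395253e+06) / 0.08448899 = 177.99

177.99


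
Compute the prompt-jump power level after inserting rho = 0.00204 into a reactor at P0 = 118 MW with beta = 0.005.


P1/P0 = beta / (beta - rho)
P1/P0 = 0.005 / (0.005 - 0.00204) = 1.689189
P1 = 118 * 1.689189 = 199.32 MW

199.32


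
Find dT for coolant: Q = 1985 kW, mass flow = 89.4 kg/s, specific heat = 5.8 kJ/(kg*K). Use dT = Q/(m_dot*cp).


dT = Q / (m_dot * cp)
dT = 1985 / (89.4 * 5.8)
dT = 3.8282 C

3.8282


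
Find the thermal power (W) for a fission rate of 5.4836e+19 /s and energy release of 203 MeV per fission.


P = fission_rate * E_MeV * 1.602e-13
P = 5.4836e+19 * 203 * 1.602e-13
P = 1.7833e+09 W

1.7833e+09


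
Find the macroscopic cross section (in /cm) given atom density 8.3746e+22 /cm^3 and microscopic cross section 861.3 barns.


Sigma = N * sigma_barns * 1e-24
Sigma = 8.3746e+22 * 861.3 * 1e-24
Sigma = 72.130 /cm

72.130


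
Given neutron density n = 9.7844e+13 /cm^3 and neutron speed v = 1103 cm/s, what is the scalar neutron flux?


phi = n * v
phi = 9.7844e+13 * 1103
phi = 1.0792e+17 /cm^2/s

1.0792e+17


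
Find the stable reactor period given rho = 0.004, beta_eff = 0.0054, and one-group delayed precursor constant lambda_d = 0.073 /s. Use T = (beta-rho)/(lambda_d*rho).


T = (beta - rho) / (lambda_d * rho)
T = (0.0054 - 0.004) / (0.073 * 0.004)
T = 4.7945 s

4.7945


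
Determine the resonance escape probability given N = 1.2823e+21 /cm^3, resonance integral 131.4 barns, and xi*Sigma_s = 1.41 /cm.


p = exp(-N * I * 1e-24 / (xi*Sigma_s))
p = exp(-1.2823e+21 * 131.4 * 1e-24 / 1.41)
p = 0.88736

0.88736


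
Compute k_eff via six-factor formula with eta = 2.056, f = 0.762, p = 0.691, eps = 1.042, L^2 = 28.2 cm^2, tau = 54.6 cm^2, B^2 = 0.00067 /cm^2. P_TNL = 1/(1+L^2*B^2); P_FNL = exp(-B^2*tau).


k_inf = eta*f*p*eps = 2.056*0.762*0.691*1.042 = 1.128038
P_TNL = 1/(1 + L^2*B^2) = 1/(1 + 28.2*0.00067) = 0.9814564
P_FNL = exp(-B^2*tau) = exp(-0.00067*54.6) = 0.9640790
k_eff = k_inf * P_TNL * P_FNL = 1.128038 * 0.9814564 * 0.9640790
k_eff = 1.0674

1.0674


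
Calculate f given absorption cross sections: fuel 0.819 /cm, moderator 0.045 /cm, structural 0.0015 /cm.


f = Sigma_a_fuel / (Sigma_a_fuel + Sigma_a_mod + Sigma_a_other)
f = 0.819 / (0.819 + 0.045 + 0.0015)
f = 0.94627

0.94627


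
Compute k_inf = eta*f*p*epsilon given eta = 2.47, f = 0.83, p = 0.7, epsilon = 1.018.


k_inf = eta * f * p * epsilon
k_inf = 2.47 * 0.83 * 0.7 * 1.018
k_inf = 1.4609

1.4609


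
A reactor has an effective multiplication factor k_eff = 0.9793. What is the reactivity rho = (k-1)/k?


rho = (k_eff - 1) / k_eff
rho = (0.9793 - 1) / 0.9793
rho = -0.021138

-0.021138


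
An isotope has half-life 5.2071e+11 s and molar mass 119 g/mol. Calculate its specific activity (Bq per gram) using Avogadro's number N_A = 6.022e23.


lambda = ln(2) / t_half = ln(2) / 5.2071e+11 = 1.331158e-12 /s
SA = lambda * N_A / M
SA = 1.331158e-12 * 6.022e23 / 119
SA = 6.7363e+09 Bq/g

6.7363e+09


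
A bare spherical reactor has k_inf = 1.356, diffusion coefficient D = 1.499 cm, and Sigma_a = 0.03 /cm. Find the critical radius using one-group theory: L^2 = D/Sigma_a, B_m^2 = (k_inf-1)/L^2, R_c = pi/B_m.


L^2 = D / Sigma_a = 1.499 / 0.03 = 49.96667 cm^2
B_m^2 = (k_inf - 1) / L^2 = (1.356 - 1) / 49.96667 = 0.007124749 /cm^2
For a bare sphere: B_g = pi/R, so R_c = pi / sqrt(B_m^2)
R_c = pi / sqrt(0.007124749) = 37.219 cm

37.219


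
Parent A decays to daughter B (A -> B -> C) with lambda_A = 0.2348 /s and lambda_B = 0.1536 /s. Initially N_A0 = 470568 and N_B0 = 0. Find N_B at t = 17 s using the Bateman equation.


N_B(t) = lambda_A * N_A0 / (lambda_B - lambda_A) * [exp(-lambda_A*t) - exp(-lambda_B*t)]
exp(-0.2348*17) = 0.01847014; exp(-0.1536*17) = 0.07344636
N_B = 0.2348 * 470568 / (0.1536 - 0.2348) * (0.01847014 - 0.07344636)
N_B = 74806

74806


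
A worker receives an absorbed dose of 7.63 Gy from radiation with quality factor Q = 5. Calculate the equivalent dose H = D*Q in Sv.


H = D * Q
H = 7.63 * 5
H = 38.150 Sv

38.150


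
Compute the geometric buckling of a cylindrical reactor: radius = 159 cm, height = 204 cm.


B^2 = (2.405/R)^2 + (pi/H)^2
B^2 = (2.405/159)^2 + (pi/204)^2
B^2 = 4.6595e-04 /cm^2

4.6595e-04


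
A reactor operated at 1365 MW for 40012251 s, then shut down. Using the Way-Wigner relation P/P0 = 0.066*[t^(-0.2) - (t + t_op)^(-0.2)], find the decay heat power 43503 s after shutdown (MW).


P/P0 = 0.066 * [t^(-0.2) - (t + t_op)^(-0.2)]
P/P0 = 0.066 * [43503^(-0.2) - (43503 + 40012251)^(-0.2)]
P/P0 = 0.066 * [0.1181126 - 0.03016248] = 0.005804708
P = 1365 * 0.005804708 = 7.9234 MW

7.9234


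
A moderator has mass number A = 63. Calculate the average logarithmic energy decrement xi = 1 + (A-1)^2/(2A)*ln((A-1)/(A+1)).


xi = 1 + (A-1)^2/(2A) * ln((A-1)/(A+1))
xi = 1 + (63-1)^2/(2*63) * ln((63-1)/(63 +1))
xi = 0.031413

0.031413


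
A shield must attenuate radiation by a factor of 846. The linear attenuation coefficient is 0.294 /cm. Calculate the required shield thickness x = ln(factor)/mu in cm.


x = ln(factor) / mu
x = ln(846) / 0.294
x = 22.927 cm

22.927


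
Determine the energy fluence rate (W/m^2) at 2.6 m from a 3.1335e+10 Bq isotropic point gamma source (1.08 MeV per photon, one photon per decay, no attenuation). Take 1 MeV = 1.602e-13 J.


psi = A * E * 1.602e-13 / (4*pi*r^2)
psi = 3.1335e+10 * 1.08 * 1.602e-13 / (4*pi*2.6^2)
psi = 6.3820e-05 W/m^2

6.3820e-05


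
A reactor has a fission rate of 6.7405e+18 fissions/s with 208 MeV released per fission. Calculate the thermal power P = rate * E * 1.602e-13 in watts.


P = fission_rate * E_MeV * 1.602e-13
P = 6.7405e+18 * 208 * 1.602e-13
P = 2.2460e+08 W

2.2460e+08


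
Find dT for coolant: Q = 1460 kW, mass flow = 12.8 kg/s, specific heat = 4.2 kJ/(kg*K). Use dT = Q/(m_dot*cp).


dT = Q / (m_dot * cp)
dT = 1460 / (12.8 * 4.2)
dT = 27.158 C

27.158


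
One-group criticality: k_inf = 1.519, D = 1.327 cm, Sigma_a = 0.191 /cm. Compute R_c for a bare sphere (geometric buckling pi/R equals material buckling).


L^2 = D / Sigma_a = 1.327 / 0.191 = 6.947644 cm^2
B_m^2 = (k_inf - 1) / L^2 = (1.519 - 1) / 6.947644 = 0.07470158 /cm^2
For a bare sphere: B_g = pi/R, so R_c = pi / sqrt(B_m^2)
R_c = pi / sqrt(0.07470158) = 11.494 cm

11.494


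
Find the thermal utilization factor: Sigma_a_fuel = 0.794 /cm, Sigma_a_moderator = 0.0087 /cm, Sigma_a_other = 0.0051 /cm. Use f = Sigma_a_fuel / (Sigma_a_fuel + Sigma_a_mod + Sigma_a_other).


f = Sigma_a_fuel / (Sigma_a_fuel + Sigma_a_mod + Sigma_a_other)
f = 0.794 / (0.794 + 0.0087 + 0.0051)
f = 0.98292

0.98292


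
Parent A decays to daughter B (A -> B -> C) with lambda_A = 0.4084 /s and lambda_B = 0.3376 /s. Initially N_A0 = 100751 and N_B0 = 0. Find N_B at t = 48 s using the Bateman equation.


N_B(t) = lambda_A * N_A0 / (lambda_B - lambda_A) * [exp(-lambda_A*t) - exp(-lambda_B*t)]
exp(-0.4084*48) = 3.065056e-09; exp(-0.3376*48) = 9.169482e-08
N_B = 0.4084 * 100751 / (0.3376 - 0.4084) * (3.065056e-09 - 9.169482e-08)
N_B = 0.051509

0.051509


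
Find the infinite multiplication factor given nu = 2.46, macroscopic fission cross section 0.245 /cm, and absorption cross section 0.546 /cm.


k_inf = nu * Sigma_f / Sigma_a
k_inf = 2.46 * 0.245 / 0.546
k_inf = 1.1038

1.1038


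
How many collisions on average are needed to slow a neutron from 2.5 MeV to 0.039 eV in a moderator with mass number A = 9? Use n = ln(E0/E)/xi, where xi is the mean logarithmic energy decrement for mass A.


xi = 1 + (A-1)^2/(2A)*ln((A-1)/(A+1)) = 0.2066007 (for A = 9)
n = ln(E0/E) / xi
n = ln(2.5e6 / 0.039) / 0.2066007
n = ln(6.410256e+07) / 0.2066007 = 87.008

87.008


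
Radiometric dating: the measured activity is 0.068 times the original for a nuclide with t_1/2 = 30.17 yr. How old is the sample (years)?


lambda = ln(2) / t_half = ln(2) / 30.17 = 0.02297472 /yr
t = -ln(A/A0) / lambda
t = -ln(0.068) / 0.02297472
t = 117.01 yr

117.01


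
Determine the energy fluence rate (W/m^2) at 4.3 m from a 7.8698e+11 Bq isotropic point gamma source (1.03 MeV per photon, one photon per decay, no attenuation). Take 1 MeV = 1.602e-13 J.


psi = A * E * 1.602e-13 / (4*pi*r^2)
psi = 7.8698e+11 * 1.03 * 1.602e-13 / (4*pi*4.3^2)
psi = 5.5888e-04 W/m^2

5.5888e-04


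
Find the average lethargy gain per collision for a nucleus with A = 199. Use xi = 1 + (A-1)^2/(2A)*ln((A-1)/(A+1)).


xi = 1 + (A-1)^2/(2A) * ln((A-1)/(A+1))
xi = 1 + (199-1)^2/(2*199) * ln((199-1)/(199 +1))
xi = 0.010017

0.010017


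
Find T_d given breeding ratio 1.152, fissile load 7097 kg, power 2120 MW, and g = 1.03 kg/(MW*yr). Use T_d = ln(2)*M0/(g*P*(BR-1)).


Breeding gain G = BR - 1 = 1.152 - 1 = 0.152
Fissile production rate = g * P * G = 1.03 * 2120 * 0.152 = 331.9072 kg/yr
T_d = ln(2) * M0 / (g * P * G)
T_d = ln(2) * 7097 / 331.9072 = 14.821 yr

14.821


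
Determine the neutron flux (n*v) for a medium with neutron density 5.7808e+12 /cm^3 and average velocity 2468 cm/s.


phi = n * v
phi = 5.7808e+12 * 2468
phi = 1.4267e+16 /cm^2/s

1.4267e+16


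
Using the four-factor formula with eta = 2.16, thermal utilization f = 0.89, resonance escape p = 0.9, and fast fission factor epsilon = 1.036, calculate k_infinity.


k_inf = eta * f * p * epsilon
k_inf = 2.16 * 0.89 * 0.9 * 1.036
k_inf = 1.7924

1.7924


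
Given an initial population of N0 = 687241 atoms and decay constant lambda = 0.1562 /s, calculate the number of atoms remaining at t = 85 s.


N = N0 * exp(-lambda * t)
N = 687241 * exp(-0.1562 * 85)
N = 1.1776

1.1776


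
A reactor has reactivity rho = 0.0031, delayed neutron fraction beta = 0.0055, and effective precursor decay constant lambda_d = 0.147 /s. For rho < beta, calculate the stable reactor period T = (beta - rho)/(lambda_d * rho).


T = (beta - rho) / (lambda_d * rho)
T = (0.0055 - 0.0031) / (0.147 * 0.0031)
T = 5.2666 s

5.2666


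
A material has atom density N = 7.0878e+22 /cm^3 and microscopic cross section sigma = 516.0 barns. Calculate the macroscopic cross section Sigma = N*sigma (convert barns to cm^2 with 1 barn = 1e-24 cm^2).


Sigma = N * sigma_barns * 1e-24
Sigma = 7.0878e+22 * 516.0 * 1e-24
Sigma = 36.573 /cm

36.573


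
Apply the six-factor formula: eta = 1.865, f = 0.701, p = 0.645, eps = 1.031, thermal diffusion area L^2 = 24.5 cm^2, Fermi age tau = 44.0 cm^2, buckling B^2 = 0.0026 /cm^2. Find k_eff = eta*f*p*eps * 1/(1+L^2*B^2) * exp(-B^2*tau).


k_inf = eta*f*p*eps = 1.865*0.701*0.645*1.031 = 0.8693912
P_TNL = 1/(1 + L^2*B^2) = 1/(1 + 24.5*0.0026) = 0.9401147
P_FNL = exp(-B^2*tau) = exp(-0.0026*44.0) = 0.8919011
k_eff = k_inf * P_TNL * P_FNL = 0.8693912 * 0.9401147 * 0.8919011
k_eff = 0.72898

0.72898


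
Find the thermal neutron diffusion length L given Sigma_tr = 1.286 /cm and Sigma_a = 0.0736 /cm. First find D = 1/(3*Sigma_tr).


D = 1 / (3 * Sigma_tr) = 1 / (3 * 1.286) = 0.2592017 cm
L = sqrt(D / Sigma_a)
L = sqrt(0.2592017 / 0.0736)
L = 1.8766 cm

1.8766


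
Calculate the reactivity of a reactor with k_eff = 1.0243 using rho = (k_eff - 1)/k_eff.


rho = (k_eff - 1) / k_eff
rho = (1.0243 - 1) / 1.0243
rho = 0.023724

0.023724


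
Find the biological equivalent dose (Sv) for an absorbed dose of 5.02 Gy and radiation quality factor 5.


H = D * Q
H = 5.02 * 5
H = 25.100 Sv

25.100


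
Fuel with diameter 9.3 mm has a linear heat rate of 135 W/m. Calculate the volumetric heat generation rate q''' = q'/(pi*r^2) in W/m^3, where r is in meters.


r = D / 2 / 1000 = 9.3 / 2 / 1000 = 0.00465 m
q''' = q' / (pi * r^2)
q''' = 135 / (pi * 0.00465^2)
q''' = 1.9874e+06 W/m^3

1.9874e+06


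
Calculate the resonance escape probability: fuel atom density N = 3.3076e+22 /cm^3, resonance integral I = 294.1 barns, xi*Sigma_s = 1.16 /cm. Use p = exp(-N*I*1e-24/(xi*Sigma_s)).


p = exp(-N * I * 1e-24 / (xi*Sigma_s))
p = exp(-3.3076e+22 * 294.1 * 1e-24 / 1.16)
p = 2.2806e-04

2.2806e-04


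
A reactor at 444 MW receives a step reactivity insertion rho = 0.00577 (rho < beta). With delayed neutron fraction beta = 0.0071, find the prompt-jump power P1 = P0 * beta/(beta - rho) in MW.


P1/P0 = beta / (beta - rho)
P1/P0 = 0.0071 / (0.0071 - 0.00577) = 5.338346
P1 = 444 * 5.338346 = 2370.2 MW

2370.2


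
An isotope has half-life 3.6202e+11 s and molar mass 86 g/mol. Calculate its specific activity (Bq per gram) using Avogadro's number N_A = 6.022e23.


lambda = ln(2) / t_half = ln(2) / 3.6202e+11 = 1.914665e-12 /s
SA = lambda * N_A / M
SA = 1.914665e-12 * 6.022e23 / 86
SA = 1.3407e+10 Bq/g

1.3407e+10


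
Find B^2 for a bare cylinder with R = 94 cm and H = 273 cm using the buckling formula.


B^2 = (2.405/R)^2 + (pi/H)^2
B^2 = (2.405/94)^2 + (pi/273)^2
B^2 = 7.8702e-04 /cm^2

7.8702e-04


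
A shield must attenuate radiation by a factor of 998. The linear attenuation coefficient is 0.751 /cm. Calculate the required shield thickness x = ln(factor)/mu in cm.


x = ln(factor) / mu
x = ln(998) / 0.751
x = 9.1954 cm

9.1954


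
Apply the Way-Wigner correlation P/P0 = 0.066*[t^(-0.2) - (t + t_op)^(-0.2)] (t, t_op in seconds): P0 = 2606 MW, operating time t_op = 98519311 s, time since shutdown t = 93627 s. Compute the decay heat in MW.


P/P0 = 0.066 * [t^(-0.2) - (t + t_op)^(-0.2)]
P/P0 = 0.066 * [93627^(-0.2) - (93627 + 98519311)^(-0.2)]
P/P0 = 0.066 * [0.1013257 - 0.02518913] = 0.005025014
P = 2606 * 0.005025014 = 13.095 MW

13.095


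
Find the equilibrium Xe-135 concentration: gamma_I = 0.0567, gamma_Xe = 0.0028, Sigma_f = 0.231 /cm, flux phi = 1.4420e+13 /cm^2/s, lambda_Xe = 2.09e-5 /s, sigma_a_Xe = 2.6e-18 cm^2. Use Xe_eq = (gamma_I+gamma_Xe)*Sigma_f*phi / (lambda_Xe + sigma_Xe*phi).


Xe_eq = (gamma_I + gamma_Xe) * Sigma_f * phi / (lambda_Xe + sigma_Xe * phi)
Numerator = (0.0567 + 0.0028) * 0.231 * 1.4420e+13 = 1.981957e+11
Denominator = 2.09e-5 + 2.6e-18 * 1.4420e+13 = 5.839200e-05
Xe_eq = 1.981957e+11 / 5.839200e-05 = 3.3942e+15 /cm^3

3.3942e+15


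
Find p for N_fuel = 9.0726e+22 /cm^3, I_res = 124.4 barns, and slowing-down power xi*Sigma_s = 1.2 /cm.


p = exp(-N * I * 1e-24 / (xi*Sigma_s))
p = exp(-9.0726e+22 * 124.4 * 1e-24 / 1.2)
p = 8.2290e-05

8.2290e-05


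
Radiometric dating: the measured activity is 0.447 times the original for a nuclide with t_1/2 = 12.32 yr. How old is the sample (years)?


lambda = ln(2) / t_half = ln(2) / 12.32 = 0.05626195 /yr
t = -ln(A/A0) / lambda
t = -ln(0.447) / 0.05626195
t = 14.312 yr

14.312


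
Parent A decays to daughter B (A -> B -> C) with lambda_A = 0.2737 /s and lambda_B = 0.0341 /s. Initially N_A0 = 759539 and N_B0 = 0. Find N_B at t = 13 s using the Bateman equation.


N_B(t) = lambda_A * N_A0 / (lambda_B - lambda_A) * [exp(-lambda_A*t) - exp(-lambda_B*t)]
exp(-0.2737*13) = 0.02849291; exp(-0.0341*13) = 0.6419146
N_B = 0.2737 * 759539 / (0.0341 - 0.2737) * (0.02849291 - 0.6419146)
N_B = 532227

532227


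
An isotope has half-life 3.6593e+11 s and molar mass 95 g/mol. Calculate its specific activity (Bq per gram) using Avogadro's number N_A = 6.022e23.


lambda = ln(2) / t_half = ln(2) / 3.6593e+11 = 1.894207e-12 /s
SA = lambda * N_A / M
SA = 1.894207e-12 * 6.022e23 / 95
SA = 1.2007e+10 Bq/g

1.2007e+10


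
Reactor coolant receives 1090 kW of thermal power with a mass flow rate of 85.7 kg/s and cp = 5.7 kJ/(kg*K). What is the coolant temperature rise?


dT = Q / (m_dot * cp)
dT = 1090 / (85.7 * 5.7)
dT = 2.2314 C

2.2314


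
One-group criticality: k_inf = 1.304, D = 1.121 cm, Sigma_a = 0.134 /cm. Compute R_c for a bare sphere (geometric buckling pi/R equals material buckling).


L^2 = D / Sigma_a = 1.121 / 0.134 = 8.365672 cm^2
B_m^2 = (k_inf - 1) / L^2 = (1.304 - 1) / 8.365672 = 0.03633898 /cm^2
For a bare sphere: B_g = pi/R, so R_c = pi / sqrt(B_m^2)
R_c = pi / sqrt(0.03633898) = 16.480 cm

16.480


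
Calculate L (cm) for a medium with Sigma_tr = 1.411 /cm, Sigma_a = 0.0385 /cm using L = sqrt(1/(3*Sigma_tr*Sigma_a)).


D = 1 / (3 * Sigma_tr) = 1 / (3 * 1.411) = 0.2362391 cm
L = sqrt(D / Sigma_a)
L = sqrt(0.2362391 / 0.0385)
L = 2.4771 cm

2.4771


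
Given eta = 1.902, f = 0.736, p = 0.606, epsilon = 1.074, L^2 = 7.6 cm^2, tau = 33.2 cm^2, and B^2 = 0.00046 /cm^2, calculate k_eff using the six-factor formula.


k_inf = eta*f*p*eps = 1.902*0.736*0.606*1.074 = 0.9110983
P_TNL = 1/(1 + L^2*B^2) = 1/(1 + 7.6*0.00046) = 0.9965162
P_FNL = exp(-B^2*tau) = exp(-0.00046*33.2) = 0.9848440
k_eff = k_inf * P_TNL * P_FNL = 0.9110983 * 0.9965162 * 0.9848440
k_eff = 0.89416

0.89416


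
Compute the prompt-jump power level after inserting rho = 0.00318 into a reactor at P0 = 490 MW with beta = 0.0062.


P1/P0 = beta / (beta - rho)
P1/P0 = 0.0062 / (0.0062 - 0.00318) = 2.052980
P1 = 490 * 2.052980 = 1006.0 MW

1006.0


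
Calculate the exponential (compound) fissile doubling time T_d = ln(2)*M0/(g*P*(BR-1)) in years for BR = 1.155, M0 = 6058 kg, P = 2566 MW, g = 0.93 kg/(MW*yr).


Breeding gain G = BR - 1 = 1.155 - 1 = 0.155
Fissile production rate = g * P * G = 0.93 * 2566 * 0.155 = 369.8889 kg/yr
T_d = ln(2) * M0 / (g * P * G)
T_d = ln(2) * 6058 / 369.8889 = 11.352 yr

11.352


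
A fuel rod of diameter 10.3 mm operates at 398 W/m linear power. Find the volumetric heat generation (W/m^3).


r = D / 2 / 1000 = 10.3 / 2 / 1000 = 0.00515 m
q''' = q' / (pi * r^2)
q''' = 398 / (pi * 0.00515^2)
q''' = 4.7766e+06 W/m^3

4.7766e+06


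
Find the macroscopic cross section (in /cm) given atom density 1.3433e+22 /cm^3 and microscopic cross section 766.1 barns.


Sigma = N * sigma_barns * 1e-24
Sigma = 1.3433e+22 * 766.1 * 1e-24
Sigma = 10.291 /cm

10.291


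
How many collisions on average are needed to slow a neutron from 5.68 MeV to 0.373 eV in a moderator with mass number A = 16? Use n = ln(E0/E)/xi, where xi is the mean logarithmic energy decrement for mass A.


xi = 1 + (A-1)^2/(2A)*ln((A-1)/(A+1)) = 0.1199467 (for A = 16)
n = ln(E0/E) / xi
n = ln(5.68e6 / 0.373) / 0.1199467
n = ln(1.522788e+07) / 0.1199467 = 137.88

137.88


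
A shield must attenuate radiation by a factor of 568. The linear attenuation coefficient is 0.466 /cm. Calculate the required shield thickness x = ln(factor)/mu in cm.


x = ln(factor) / mu
x = ln(568) / 0.466
x = 13.610 cm

13.610


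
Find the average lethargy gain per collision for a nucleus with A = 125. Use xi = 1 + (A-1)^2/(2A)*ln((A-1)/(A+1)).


xi = 1 + (A-1)^2/(2A) * ln((A-1)/(A+1))
xi = 1 + (125-1)^2/(2*125) * ln((125-1)/(125 +1))
xi = 0.015915

0.015915


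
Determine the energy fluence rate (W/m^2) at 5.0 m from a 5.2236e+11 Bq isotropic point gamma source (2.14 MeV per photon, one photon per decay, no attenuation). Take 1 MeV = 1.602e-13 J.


psi = A * E * 1.602e-13 / (4*pi*r^2)
psi = 5.2236e+11 * 2.14 * 1.602e-13 / (4*pi*5.0^2)
psi = 5.7003e-04 W/m^2

5.7003e-04


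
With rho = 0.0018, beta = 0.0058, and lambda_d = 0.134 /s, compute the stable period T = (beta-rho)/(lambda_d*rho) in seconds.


T = (beta - rho) / (lambda_d * rho)
T = (0.0058 - 0.0018) / (0.134 * 0.0018)
T = 16.584 s

16.584


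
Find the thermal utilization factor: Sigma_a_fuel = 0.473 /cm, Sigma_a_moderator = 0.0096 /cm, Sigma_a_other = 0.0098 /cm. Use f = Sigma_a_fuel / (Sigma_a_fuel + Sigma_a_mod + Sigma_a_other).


f = Sigma_a_fuel / (Sigma_a_fuel + Sigma_a_mod + Sigma_a_other)
f = 0.473 / (0.473 + 0.0096 + 0.0098)
f = 0.96060

0.96060


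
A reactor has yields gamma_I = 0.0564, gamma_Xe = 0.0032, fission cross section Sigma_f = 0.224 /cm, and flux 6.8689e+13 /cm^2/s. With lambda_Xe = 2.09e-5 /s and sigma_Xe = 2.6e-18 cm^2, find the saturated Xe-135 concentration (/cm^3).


Xe_eq = (gamma_I + gamma_Xe) * Sigma_f * phi / (lambda_Xe + sigma_Xe * phi)
Numerator = (0.0564 + 0.0032) * 0.224 * 6.8689e+13 = 9.170256e+11
Denominator = 2.09e-5 + 2.6e-18 * 6.8689e+13 = 1.994914e-04
Xe_eq = 9.170256e+11 / 1.994914e-04 = 4.5968e+15 /cm^3

4.5968e+15


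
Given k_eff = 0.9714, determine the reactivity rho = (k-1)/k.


rho = (k_eff - 1) / k_eff
rho = (0.9714 - 1) / 0.9714
rho = -0.029442

-0.029442


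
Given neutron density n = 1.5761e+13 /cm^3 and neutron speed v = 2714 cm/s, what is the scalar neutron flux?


phi = n * v
phi = 1.5761e+13 * 2714
phi = 4.2775e+16 /cm^2/s

4.2775e+16


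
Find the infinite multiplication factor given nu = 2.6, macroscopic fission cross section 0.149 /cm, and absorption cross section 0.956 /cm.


k_inf = nu * Sigma_f / Sigma_a
k_inf = 2.6 * 0.149 / 0.956
k_inf = 0.40523

0.40523


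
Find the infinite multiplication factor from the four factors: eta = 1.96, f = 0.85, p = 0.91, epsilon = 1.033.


k_inf = eta * f * p * epsilon
k_inf = 1.96 * 0.85 * 0.91 * 1.033
k_inf = 1.5661

1.5661


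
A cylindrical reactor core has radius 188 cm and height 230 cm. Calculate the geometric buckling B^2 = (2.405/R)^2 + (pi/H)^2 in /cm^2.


B^2 = (2.405/R)^2 + (pi/H)^2
B^2 = (2.405/188)^2 + (pi/230)^2
B^2 = 3.5022e-04 /cm^2

3.5022e-04


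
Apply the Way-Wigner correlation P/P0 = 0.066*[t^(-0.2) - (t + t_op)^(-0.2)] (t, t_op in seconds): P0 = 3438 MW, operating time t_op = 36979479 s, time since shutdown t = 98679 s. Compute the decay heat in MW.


P/P0 = 0.066 * [t^(-0.2) - (t + t_op)^(-0.2)]
P/P0 = 0.066 * [98679^(-0.2) - (98679 + 36979479)^(-0.2)]
P/P0 = 0.066 * [0.1002663 - 0.03063207] = 0.004595859
P = 3438 * 0.004595859 = 15.801 MW

15.801


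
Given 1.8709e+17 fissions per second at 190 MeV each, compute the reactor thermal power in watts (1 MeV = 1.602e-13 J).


P = fission_rate * E_MeV * 1.602e-13
P = 1.8709e+17 * 190 * 1.602e-13
P = 5.6946e+06 W

5.6946e+06


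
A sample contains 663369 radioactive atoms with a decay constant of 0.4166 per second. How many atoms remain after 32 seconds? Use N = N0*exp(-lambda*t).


N = N0 * exp(-lambda * t)
N = 663369 * exp(-0.4166 * 32)
N = 1.0767

1.0767


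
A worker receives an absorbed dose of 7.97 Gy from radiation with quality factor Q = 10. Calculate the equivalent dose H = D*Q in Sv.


H = D * Q
H = 7.97 * 10
H = 79.700 Sv

79.700


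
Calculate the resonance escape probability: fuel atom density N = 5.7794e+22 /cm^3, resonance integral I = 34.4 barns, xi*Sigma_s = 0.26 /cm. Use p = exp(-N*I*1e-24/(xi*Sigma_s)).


p = exp(-N * I * 1e-24 / (xi*Sigma_s))
p = exp(-5.7794e+22 * 34.4 * 1e-24 / 0.26)
p = 4.7767e-04

4.7767e-04


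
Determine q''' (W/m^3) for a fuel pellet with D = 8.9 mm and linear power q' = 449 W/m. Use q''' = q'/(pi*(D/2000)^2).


r = D / 2 / 1000 = 8.9 / 2 / 1000 = 0.00445 m
q''' = q' / (pi * r^2)
q''' = 449 / (pi * 0.00445^2)
q''' = 7.2173e+06 W/m^3

7.2173e+06


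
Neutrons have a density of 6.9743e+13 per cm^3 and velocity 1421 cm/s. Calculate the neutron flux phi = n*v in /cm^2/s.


phi = n * v
phi = 6.9743e+13 * 1421
phi = 9.9105e+16 /cm^2/s

9.9105e+16


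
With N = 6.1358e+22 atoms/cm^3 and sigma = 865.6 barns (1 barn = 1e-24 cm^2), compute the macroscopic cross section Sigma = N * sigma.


Sigma = N * sigma_barns * 1e-24
Sigma = 6.1358e+22 * 865.6 * 1e-24
Sigma = 53.111 /cm

53.111


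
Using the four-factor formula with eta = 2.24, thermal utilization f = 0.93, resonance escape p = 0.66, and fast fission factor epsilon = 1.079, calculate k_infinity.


k_inf = eta * f * p * epsilon
k_inf = 2.24 * 0.93 * 0.66 * 1.079
k_inf = 1.4835

1.4835


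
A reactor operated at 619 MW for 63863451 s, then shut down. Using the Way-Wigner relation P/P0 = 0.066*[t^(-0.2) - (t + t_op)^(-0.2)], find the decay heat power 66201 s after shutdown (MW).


P/P0 = 0.066 * [t^(-0.2) - (t + t_op)^(-0.2)]
P/P0 = 0.066 * [66201^(-0.2) - (66201 + 63863451)^(-0.2)]
P/P0 = 0.066 * [0.1085993 - 0.02747006] = 0.005354530
P = 619 * 0.005354530 = 3.3145 MW

3.3145


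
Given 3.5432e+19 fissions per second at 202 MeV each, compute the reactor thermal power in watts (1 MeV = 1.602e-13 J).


P = fission_rate * E_MeV * 1.602e-13
P = 3.5432e+19 * 202 * 1.602e-13
P = 1.1466e+09 W

1.1466e+09


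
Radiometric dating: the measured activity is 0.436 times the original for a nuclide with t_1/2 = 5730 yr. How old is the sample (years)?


lambda = ln(2) / t_half = ln(2) / 5730 = 1.209681e-04 /yr
t = -ln(A/A0) / lambda
t = -ln(0.436) / 1.209681e-04
t = 6862.2 yr

6862.2


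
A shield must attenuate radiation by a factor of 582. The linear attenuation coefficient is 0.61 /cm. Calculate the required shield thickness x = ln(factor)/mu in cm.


x = ln(factor) / mu
x = ln(582) / 0.61
x = 10.437 cm

10.437


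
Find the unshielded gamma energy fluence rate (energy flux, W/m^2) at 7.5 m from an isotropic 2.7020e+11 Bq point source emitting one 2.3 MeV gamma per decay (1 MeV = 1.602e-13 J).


psi = A * E * 1.602e-13 / (4*pi*r^2)
psi = 2.7020e+11 * 2.3 * 1.602e-13 / (4*pi*7.5^2)
psi = 1.4085e-04 W/m^2

1.4085e-04


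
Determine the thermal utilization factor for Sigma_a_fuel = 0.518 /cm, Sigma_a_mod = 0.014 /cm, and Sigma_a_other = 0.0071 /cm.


f = Sigma_a_fuel / (Sigma_a_fuel + Sigma_a_mod + Sigma_a_other)
f = 0.518 / (0.518 + 0.014 + 0.0071)
f = 0.96086

0.96086


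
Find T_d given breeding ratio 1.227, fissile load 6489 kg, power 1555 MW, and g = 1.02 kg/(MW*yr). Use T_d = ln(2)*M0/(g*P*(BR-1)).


Breeding gain G = BR - 1 = 1.227 - 1 = 0.227
Fissile production rate = g * P * G = 1.02 * 1555 * 0.227 = 360.0447 kg/yr
T_d = ln(2) * M0 / (g * P * G)
T_d = ln(2) * 6489 / 360.0447 = 12.492 yr

12.492


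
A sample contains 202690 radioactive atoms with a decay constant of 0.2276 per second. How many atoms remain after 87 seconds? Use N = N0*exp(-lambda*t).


N = N0 * exp(-lambda * t)
N = 202690 * exp(-0.2276 * 87)
N = 5.0966e-04

5.0966e-04


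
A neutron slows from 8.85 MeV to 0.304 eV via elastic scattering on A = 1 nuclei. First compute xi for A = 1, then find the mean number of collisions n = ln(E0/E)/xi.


xi = 1 + (A-1)^2/(2A)*ln((A-1)/(A+1)) = 1 (for A = 1)
n = ln(E0/E) / xi
n = ln(8.85e6 / 0.304) / 1
n = ln(2.911184e+07) / 1 = 17.187

17.187


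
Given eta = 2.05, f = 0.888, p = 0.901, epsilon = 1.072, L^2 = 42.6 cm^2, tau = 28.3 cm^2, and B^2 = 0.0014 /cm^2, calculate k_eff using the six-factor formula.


k_inf = eta*f*p*eps = 2.05*0.888*0.901*1.072 = 1.758273
P_TNL = 1/(1 + L^2*B^2) = 1/(1 + 42.6*0.0014) = 0.9437167
P_FNL = exp(-B^2*tau) = exp(-0.0014*28.3) = 0.9611546
k_eff = k_inf * P_TNL * P_FNL = 1.758273 * 0.9437167 * 0.9611546
k_eff = 1.5949

1.5949


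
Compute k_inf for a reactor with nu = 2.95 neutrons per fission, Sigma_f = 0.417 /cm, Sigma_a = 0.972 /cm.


k_inf = nu * Sigma_f / Sigma_a
k_inf = 2.95 * 0.417 / 0.972
k_inf = 1.2656

1.2656


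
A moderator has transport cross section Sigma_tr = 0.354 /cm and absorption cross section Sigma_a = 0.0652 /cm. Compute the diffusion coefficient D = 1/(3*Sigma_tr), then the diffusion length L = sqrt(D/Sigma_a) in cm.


D = 1 / (3 * Sigma_tr) = 1 / (3 * 0.354) = 0.9416196 cm
L = sqrt(D / Sigma_a)
L = sqrt(0.9416196 / 0.0652)
L = 3.8003 cm

3.8003


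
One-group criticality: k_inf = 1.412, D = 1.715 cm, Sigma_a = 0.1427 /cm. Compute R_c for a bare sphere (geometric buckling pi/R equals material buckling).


L^2 = D / Sigma_a = 1.715 / 0.1427 = 12.01822 cm^2
B_m^2 = (k_inf - 1) / L^2 = (1.412 - 1) / 12.01822 = 0.03428128 /cm^2
For a bare sphere: B_g = pi/R, so R_c = pi / sqrt(B_m^2)
R_c = pi / sqrt(0.03428128) = 16.968 cm

16.968


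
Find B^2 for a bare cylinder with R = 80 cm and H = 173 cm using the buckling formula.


B^2 = (2.405/R)^2 + (pi/H)^2
B^2 = (2.405/80)^2 + (pi/173)^2
B^2 = 0.0012335 /cm^2

0.0012335


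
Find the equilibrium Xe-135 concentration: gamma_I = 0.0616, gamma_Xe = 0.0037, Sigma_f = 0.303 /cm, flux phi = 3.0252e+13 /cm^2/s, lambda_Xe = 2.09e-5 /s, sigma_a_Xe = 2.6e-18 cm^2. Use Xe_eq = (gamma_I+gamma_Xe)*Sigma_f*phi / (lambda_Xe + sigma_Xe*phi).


Xe_eq = (gamma_I + gamma_Xe) * Sigma_f * phi / (lambda_Xe + sigma_Xe * phi)
Numerator = (0.0616 + 0.0037) * 0.303 * 3.0252e+13 = 5.985630e+11
Denominator = 2.09e-5 + 2.6e-18 * 3.0252e+13 = 9.955520e-05
Xe_eq = 5.985630e+11 / 9.955520e-05 = 6.0124e+15 /cm^3

6.0124e+15


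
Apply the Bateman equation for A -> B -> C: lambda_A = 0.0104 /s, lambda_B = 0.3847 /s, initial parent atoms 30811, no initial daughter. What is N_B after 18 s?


N_B(t) = lambda_A * N_A0 / (lambda_B - lambda_A) * [exp(-lambda_A*t) - exp(-lambda_B*t)]
exp(-0.0104*18) = 0.8292779; exp(-0.3847*18) = 9.832964e-04
N_B = 0.0104 * 30811 / (0.3847 - 0.0104) * (0.8292779 - 9.832964e-04)
N_B = 709.09

709.09


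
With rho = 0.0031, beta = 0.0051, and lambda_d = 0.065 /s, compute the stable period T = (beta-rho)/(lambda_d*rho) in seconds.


T = (beta - rho) / (lambda_d * rho)
T = (0.0051 - 0.0031) / (0.065 * 0.0031)
T = 9.9256 s

9.9256


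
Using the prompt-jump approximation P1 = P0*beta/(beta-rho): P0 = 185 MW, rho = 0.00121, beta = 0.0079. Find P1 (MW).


P1/P0 = beta / (beta - rho)
P1/P0 = 0.0079 / (0.0079 - 0.00121) = 1.180867
P1 = 185 * 1.180867 = 218.46 MW

218.46
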